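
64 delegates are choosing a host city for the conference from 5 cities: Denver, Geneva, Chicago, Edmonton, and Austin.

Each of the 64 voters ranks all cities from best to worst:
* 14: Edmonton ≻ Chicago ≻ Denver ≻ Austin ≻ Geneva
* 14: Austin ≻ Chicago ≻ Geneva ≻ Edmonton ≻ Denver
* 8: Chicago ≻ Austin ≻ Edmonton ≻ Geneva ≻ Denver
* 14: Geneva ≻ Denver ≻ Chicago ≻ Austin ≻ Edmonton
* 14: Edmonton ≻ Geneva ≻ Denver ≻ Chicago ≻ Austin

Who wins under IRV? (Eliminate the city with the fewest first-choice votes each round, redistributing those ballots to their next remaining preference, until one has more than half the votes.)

Austin

Round 1: Denver 0, Geneva 14, Chicago 8, Edmonton 28, Austin 14. Denver eliminated.
Round 2: Geneva 14, Chicago 8, Edmonton 28, Austin 14. Chicago eliminated.
Round 3: Geneva 14, Edmonton 28, Austin 22. Geneva eliminated.
Round 4: Edmonton 28, Austin 36. Austin has a majority (≥33).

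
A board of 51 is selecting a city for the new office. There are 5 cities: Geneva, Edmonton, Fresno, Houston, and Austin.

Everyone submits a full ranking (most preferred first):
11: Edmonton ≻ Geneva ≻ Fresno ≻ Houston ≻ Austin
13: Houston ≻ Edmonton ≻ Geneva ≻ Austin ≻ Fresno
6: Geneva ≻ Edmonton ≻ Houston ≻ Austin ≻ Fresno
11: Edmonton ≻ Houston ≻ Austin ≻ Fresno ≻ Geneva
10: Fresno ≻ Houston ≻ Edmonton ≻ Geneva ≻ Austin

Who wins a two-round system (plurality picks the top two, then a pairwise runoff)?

Edmonton

Round 1 first-place votes: Geneva 6, Edmonton 22, Fresno 10, Houston 13, Austin 0. Edmonton and Houston advance.
Runoff: Edmonton is ranked above Houston on 28 ballots, Houston above Edmonton on 23.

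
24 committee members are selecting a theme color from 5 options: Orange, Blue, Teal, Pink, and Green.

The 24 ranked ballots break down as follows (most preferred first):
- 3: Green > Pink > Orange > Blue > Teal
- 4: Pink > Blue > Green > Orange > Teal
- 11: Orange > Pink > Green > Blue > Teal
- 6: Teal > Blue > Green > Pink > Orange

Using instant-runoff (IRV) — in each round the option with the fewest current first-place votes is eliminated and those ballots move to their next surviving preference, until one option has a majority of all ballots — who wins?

Round 1: Orange 11, Blue 0, Teal 6, Pink 4, Green 3. Blue eliminated.
Round 2: Orange 11, Teal 6, Pink 4, Green 3. Green eliminated.
Round 3: Orange 11, Teal 6, Pink 7. Teal eliminated.
Round 4: Orange 11, Pink 13. Pink has a majority (≥13).

Pink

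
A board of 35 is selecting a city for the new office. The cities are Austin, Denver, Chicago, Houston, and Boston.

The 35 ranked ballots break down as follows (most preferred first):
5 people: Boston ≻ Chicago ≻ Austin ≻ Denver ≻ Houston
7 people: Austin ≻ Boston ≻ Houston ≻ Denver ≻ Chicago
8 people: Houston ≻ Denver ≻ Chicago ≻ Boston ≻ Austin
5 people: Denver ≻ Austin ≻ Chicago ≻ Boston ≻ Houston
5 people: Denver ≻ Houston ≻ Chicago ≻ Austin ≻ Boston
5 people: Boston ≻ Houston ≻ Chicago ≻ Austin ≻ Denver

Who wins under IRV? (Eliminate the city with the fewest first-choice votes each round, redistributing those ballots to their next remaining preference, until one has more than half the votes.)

Denver

Round 1: Austin 7, Denver 10, Chicago 0, Houston 8, Boston 10. Chicago eliminated.
Round 2: Austin 7, Denver 10, Houston 8, Boston 10. Austin eliminated.
Round 3: Denver 10, Houston 8, Boston 17. Houston eliminated.
Round 4: Denver 18, Boston 17. Denver has a majority (≥18).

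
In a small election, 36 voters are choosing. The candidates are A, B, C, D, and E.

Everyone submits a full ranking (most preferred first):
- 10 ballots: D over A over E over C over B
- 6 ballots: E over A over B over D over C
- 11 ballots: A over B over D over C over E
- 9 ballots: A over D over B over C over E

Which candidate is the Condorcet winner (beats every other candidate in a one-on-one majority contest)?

A

A vs B: 36–0
A vs C: 36–0
A vs D: 26–10
A vs E: 30–6
A beats every other candidate.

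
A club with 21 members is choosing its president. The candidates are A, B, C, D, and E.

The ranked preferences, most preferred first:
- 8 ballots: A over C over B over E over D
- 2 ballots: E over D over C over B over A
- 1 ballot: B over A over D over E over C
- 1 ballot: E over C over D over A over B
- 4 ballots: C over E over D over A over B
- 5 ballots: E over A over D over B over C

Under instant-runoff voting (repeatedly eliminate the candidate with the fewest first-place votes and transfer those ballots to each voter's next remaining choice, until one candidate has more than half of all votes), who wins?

Round 1: A 8, B 1, C 4, D 0, E 8. D eliminated.
Round 2: A 8, B 1, C 4, E 8. B eliminated.
Round 3: A 9, C 4, E 8. C eliminated.
Round 4: A 9, E 12. E has a majority (≥11).

E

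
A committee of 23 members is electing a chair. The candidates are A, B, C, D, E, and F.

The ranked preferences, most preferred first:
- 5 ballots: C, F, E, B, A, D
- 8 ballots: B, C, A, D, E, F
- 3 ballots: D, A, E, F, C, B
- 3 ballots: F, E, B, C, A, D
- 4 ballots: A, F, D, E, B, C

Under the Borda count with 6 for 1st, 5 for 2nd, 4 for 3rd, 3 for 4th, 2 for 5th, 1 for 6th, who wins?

C

A: 5×2 + 8×4 + 3×5 + 3×2 + 4×6 = 87
B: 5×3 + 8×6 + 3×1 + 3×4 + 4×2 = 86
C: 5×6 + 8×5 + 3×2 + 3×3 + 4×1 = 89
D: 5×1 + 8×3 + 3×6 + 3×1 + 4×4 = 66
E: 5×4 + 8×2 + 3×4 + 3×5 + 4×3 = 75
F: 5×5 + 8×1 + 3×3 + 3×6 + 4×5 = 80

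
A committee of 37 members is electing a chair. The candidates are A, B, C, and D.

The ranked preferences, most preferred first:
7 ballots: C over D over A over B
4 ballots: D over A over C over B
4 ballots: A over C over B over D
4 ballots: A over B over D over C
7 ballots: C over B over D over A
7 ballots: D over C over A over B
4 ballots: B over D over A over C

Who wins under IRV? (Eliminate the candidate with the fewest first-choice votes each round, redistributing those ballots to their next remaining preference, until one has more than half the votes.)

D

Round 1: A 8, B 4, C 14, D 11. B eliminated.
Round 2: A 8, C 14, D 15. A eliminated.
Round 3: C 18, D 19. D has a majority (≥19).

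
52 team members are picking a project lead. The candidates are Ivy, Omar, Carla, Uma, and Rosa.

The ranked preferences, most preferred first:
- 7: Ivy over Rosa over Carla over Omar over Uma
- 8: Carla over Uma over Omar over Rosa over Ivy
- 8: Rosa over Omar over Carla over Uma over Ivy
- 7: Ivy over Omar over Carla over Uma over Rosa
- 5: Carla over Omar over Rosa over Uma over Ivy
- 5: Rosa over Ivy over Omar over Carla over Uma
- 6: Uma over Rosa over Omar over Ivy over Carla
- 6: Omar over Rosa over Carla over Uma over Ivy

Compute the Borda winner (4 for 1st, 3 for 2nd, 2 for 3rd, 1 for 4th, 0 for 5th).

Ivy: 7×4 + 8×0 + 8×0 + 7×4 + 5×0 + 5×3 + 6×1 + 6×0 = 77
Omar: 7×1 + 8×2 + 8×3 + 7×3 + 5×3 + 5×2 + 6×2 + 6×4 = 129
Carla: 7×2 + 8×4 + 8×2 + 7×2 + 5×4 + 5×1 + 6×0 + 6×2 = 113
Uma: 7×0 + 8×3 + 8×1 + 7×1 + 5×1 + 5×0 + 6×4 + 6×1 = 74
Rosa: 7×3 + 8×1 + 8×4 + 7×0 + 5×2 + 5×4 + 6×3 + 6×3 = 127

Omar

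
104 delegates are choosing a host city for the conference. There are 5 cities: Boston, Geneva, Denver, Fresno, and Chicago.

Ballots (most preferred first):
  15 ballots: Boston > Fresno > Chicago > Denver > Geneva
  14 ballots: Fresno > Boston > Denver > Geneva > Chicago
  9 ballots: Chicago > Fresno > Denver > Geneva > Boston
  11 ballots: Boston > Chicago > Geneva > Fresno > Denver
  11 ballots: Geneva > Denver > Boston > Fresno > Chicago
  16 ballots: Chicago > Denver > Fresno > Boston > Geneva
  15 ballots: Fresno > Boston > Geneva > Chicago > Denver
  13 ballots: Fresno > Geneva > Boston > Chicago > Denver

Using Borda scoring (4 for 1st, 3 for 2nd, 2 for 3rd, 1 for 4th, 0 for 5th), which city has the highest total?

Fresno

Boston: 15×4 + 14×3 + 9×0 + 11×4 + 11×2 + 16×1 + 15×3 + 13×2 = 255
Geneva: 15×0 + 14×1 + 9×1 + 11×2 + 11×4 + 16×0 + 15×2 + 13×3 = 158
Denver: 15×1 + 14×2 + 9×2 + 11×0 + 11×3 + 16×3 + 15×0 + 13×0 = 142
Fresno: 15×3 + 14×4 + 9×3 + 11×1 + 11×1 + 16×2 + 15×4 + 13×4 = 294
Chicago: 15×2 + 14×0 + 9×4 + 11×3 + 11×0 + 16×4 + 15×1 + 13×1 = 191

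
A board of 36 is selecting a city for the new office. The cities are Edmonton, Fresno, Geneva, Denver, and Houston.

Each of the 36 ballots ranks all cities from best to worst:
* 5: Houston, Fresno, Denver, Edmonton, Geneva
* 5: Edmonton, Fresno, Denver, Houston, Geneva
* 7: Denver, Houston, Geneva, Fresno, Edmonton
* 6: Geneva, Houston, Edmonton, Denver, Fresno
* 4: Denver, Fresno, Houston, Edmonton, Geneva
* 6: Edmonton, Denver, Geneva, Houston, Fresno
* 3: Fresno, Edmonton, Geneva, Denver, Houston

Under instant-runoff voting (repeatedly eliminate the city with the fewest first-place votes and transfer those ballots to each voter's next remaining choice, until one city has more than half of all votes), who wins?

Edmonton

Round 1: Edmonton 11, Fresno 3, Geneva 6, Denver 11, Houston 5. Fresno eliminated.
Round 2: Edmonton 14, Geneva 6, Denver 11, Houston 5. Houston eliminated.
Round 3: Edmonton 14, Geneva 6, Denver 16. Geneva eliminated.
Round 4: Edmonton 20, Denver 16. Edmonton has a majority (≥19).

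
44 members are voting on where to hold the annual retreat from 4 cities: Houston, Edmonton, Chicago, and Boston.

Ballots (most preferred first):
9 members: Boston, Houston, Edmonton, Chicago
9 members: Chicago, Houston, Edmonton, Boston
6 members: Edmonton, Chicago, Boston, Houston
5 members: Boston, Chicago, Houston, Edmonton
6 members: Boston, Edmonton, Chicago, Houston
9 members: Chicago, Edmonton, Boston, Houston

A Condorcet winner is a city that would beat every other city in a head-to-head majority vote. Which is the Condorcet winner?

Chicago vs Houston: 35–9
Chicago vs Edmonton: 23–21
Chicago vs Boston: 24–20
Chicago beats every other city.

Chicago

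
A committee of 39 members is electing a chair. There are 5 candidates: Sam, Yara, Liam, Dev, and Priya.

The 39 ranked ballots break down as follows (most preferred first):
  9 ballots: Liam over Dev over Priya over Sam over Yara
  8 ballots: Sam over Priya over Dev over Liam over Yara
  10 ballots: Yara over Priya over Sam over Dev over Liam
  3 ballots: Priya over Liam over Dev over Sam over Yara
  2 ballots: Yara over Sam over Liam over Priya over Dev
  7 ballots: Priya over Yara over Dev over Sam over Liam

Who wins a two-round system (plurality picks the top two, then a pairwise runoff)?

Round 1 first-place votes: Sam 8, Yara 12, Liam 9, Dev 0, Priya 10. Yara and Priya advance.
Runoff: Yara is ranked above Priya on 12 ballots, Priya above Yara on 27.

Priya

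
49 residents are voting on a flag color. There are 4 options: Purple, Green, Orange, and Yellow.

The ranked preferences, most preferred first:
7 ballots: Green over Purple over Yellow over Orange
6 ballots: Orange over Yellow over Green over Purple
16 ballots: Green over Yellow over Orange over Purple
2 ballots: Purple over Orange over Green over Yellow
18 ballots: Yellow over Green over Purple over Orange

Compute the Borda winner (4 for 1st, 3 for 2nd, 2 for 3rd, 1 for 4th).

Green

Purple: 7×3 + 6×1 + 16×1 + 2×4 + 18×2 = 87
Green: 7×4 + 6×2 + 16×4 + 2×2 + 18×3 = 162
Orange: 7×1 + 6×4 + 16×2 + 2×3 + 18×1 = 87
Yellow: 7×2 + 6×3 + 16×3 + 2×1 + 18×4 = 154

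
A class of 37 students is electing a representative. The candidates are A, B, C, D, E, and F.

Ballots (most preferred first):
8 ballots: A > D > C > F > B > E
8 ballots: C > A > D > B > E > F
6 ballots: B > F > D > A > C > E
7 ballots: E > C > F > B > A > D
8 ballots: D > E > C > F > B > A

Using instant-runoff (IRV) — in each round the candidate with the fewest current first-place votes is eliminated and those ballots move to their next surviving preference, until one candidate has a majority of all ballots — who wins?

D

Round 1: A 8, B 6, C 8, D 8, E 7, F 0. F eliminated.
Round 2: A 8, B 6, C 8, D 8, E 7. B eliminated.
Round 3: A 8, C 8, D 14, E 7. E eliminated.
Round 4: A 8, C 15, D 14. A eliminated.
Round 5: C 15, D 22. D has a majority (≥19).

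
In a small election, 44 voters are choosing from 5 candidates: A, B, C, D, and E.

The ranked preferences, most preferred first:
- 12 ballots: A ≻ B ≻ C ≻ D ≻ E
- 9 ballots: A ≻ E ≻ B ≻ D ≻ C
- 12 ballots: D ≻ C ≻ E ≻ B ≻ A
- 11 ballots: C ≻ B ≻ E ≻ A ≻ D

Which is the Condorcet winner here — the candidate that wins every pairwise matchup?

C

C vs A: 23–21
C vs B: 23–21
C vs D: 23–21
C vs E: 35–9
C beats every other candidate.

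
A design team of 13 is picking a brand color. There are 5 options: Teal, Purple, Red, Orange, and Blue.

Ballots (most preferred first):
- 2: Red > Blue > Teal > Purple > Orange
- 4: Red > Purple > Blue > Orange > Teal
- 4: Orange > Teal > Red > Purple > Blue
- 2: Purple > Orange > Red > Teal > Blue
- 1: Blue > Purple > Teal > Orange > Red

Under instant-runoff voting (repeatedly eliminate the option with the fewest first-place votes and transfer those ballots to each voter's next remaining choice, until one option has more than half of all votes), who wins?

Round 1: Teal 0, Purple 2, Red 6, Orange 4, Blue 1. Teal eliminated.
Round 2: Purple 2, Red 6, Orange 4, Blue 1. Blue eliminated.
Round 3: Purple 3, Red 6, Orange 4. Purple eliminated.
Round 4: Red 6, Orange 7. Orange has a majority (≥7).

Orange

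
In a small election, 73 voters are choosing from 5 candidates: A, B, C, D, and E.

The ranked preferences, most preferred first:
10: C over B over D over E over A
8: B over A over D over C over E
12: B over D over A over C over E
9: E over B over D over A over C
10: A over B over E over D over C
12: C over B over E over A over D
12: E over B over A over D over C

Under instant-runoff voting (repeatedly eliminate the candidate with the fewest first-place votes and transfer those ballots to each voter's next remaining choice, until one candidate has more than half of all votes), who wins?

Round 1: A 10, B 20, C 22, D 0, E 21. D eliminated.
Round 2: A 10, B 20, C 22, E 21. A eliminated.
Round 3: B 30, C 22, E 21. E eliminated.
Round 4: B 51, C 22. B has a majority (≥37).

B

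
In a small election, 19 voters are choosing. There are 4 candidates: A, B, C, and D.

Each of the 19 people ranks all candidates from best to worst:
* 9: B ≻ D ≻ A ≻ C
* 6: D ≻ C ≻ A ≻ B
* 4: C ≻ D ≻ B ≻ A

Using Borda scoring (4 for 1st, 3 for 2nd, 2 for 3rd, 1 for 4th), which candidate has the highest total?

A: 9×2 + 6×2 + 4×1 = 34
B: 9×4 + 6×1 + 4×2 = 50
C: 9×1 + 6×3 + 4×4 = 43
D: 9×3 + 6×4 + 4×3 = 63

D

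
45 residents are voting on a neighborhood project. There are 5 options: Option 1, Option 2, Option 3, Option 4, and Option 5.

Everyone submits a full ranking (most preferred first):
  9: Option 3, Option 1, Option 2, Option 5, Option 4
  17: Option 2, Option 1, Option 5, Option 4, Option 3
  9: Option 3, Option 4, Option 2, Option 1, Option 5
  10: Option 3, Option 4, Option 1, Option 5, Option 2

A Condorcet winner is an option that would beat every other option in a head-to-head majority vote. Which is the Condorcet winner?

Option 3

Option 3 vs Option 1: 28–17
Option 3 vs Option 2: 28–17
Option 3 vs Option 4: 28–17
Option 3 vs Option 5: 28–17
Option 3 beats every other option.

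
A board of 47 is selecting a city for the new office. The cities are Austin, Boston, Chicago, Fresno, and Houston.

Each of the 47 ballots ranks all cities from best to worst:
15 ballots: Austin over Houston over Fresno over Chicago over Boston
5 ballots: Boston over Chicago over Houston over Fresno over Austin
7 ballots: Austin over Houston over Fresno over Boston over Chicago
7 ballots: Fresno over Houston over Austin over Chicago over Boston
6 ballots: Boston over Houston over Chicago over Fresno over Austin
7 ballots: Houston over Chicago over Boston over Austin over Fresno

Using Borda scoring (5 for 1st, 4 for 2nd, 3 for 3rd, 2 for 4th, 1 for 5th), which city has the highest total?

Austin: 15×5 + 5×1 + 7×5 + 7×3 + 6×1 + 7×2 = 156
Boston: 15×1 + 5×5 + 7×2 + 7×1 + 6×5 + 7×3 = 112
Chicago: 15×2 + 5×4 + 7×1 + 7×2 + 6×3 + 7×4 = 117
Fresno: 15×3 + 5×2 + 7×3 + 7×5 + 6×2 + 7×1 = 130
Houston: 15×4 + 5×3 + 7×4 + 7×4 + 6×4 + 7×5 = 190

Houston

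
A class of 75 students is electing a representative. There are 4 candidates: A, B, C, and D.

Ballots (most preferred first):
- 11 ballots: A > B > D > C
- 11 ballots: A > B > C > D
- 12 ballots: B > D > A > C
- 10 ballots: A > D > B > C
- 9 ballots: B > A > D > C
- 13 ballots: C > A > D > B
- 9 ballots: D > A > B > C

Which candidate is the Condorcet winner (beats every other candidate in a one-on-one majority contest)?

A

A vs B: 54–21
A vs C: 62–13
A vs D: 54–21
A beats every other candidate.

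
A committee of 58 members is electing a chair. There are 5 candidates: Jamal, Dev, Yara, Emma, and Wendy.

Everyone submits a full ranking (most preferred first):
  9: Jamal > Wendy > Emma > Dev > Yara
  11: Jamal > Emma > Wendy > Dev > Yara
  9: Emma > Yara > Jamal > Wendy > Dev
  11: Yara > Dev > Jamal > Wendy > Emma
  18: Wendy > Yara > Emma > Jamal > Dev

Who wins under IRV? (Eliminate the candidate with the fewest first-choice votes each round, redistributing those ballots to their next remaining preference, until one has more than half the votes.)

Yara

Round 1: Jamal 20, Dev 0, Yara 11, Emma 9, Wendy 18. Dev eliminated.
Round 2: Jamal 20, Yara 11, Emma 9, Wendy 18. Emma eliminated.
Round 3: Jamal 20, Yara 20, Wendy 18. Wendy eliminated.
Round 4: Jamal 20, Yara 38. Yara has a majority (≥30).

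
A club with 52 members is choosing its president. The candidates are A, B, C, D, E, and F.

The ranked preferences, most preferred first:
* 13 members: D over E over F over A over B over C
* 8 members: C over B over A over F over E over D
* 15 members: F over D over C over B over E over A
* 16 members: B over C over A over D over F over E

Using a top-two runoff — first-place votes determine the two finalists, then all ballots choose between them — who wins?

Round 1 first-place votes: A 0, B 16, C 8, D 13, E 0, F 15. B and F advance.
Runoff: B is ranked above F on 24 ballots, F above B on 28.

F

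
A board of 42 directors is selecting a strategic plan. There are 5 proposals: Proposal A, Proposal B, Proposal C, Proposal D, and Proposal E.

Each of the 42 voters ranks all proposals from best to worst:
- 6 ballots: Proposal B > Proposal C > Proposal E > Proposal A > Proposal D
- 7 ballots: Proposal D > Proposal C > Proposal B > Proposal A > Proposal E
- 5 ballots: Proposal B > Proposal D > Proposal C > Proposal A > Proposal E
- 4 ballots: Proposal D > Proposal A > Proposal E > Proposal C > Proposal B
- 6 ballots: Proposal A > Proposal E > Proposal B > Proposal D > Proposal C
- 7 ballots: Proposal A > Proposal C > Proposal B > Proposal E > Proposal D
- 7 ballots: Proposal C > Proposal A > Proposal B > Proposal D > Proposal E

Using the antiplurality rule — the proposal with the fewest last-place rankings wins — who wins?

Last-place votes: Proposal A 0, Proposal B 4, Proposal C 6, Proposal D 13, Proposal E 19.

Proposal A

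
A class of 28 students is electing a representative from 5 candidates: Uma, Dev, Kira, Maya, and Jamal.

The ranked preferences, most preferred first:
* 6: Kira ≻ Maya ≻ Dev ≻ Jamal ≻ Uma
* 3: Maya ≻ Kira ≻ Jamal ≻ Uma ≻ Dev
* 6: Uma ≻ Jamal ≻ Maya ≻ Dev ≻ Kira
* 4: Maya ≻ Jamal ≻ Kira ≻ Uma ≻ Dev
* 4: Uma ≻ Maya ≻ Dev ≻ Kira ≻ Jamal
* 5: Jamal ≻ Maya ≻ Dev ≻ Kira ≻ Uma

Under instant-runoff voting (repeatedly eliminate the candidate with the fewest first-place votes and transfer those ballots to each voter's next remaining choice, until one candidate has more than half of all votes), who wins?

Maya

Round 1: Uma 10, Dev 0, Kira 6, Maya 7, Jamal 5. Dev eliminated.
Round 2: Uma 10, Kira 6, Maya 7, Jamal 5. Jamal eliminated.
Round 3: Uma 10, Kira 6, Maya 12. Kira eliminated.
Round 4: Uma 10, Maya 18. Maya has a majority (≥15).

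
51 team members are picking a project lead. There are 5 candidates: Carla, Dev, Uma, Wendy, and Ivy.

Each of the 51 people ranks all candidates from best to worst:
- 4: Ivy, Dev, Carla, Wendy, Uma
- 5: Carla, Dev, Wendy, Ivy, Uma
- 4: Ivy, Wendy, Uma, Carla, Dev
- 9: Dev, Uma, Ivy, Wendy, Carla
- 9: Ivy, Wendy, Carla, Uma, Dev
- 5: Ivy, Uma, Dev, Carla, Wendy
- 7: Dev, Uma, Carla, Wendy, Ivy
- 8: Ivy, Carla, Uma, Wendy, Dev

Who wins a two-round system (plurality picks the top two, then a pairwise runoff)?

Ivy

Round 1 first-place votes: Carla 5, Dev 16, Uma 0, Wendy 0, Ivy 30. Ivy and Dev advance.
Runoff: Ivy is ranked above Dev on 30 ballots, Dev above Ivy on 21.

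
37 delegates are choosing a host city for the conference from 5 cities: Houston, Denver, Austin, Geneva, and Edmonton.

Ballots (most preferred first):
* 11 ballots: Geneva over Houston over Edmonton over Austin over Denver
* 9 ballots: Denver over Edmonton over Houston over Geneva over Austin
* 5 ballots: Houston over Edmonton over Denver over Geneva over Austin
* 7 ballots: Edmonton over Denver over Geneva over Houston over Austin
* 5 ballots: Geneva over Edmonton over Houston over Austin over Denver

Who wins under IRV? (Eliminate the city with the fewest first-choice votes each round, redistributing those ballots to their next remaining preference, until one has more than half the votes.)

Round 1: Houston 5, Denver 9, Austin 0, Geneva 16, Edmonton 7. Austin eliminated.
Round 2: Houston 5, Denver 9, Geneva 16, Edmonton 7. Houston eliminated.
Round 3: Denver 9, Geneva 16, Edmonton 12. Denver eliminated.
Round 4: Geneva 16, Edmonton 21. Edmonton has a majority (≥19).

Edmonton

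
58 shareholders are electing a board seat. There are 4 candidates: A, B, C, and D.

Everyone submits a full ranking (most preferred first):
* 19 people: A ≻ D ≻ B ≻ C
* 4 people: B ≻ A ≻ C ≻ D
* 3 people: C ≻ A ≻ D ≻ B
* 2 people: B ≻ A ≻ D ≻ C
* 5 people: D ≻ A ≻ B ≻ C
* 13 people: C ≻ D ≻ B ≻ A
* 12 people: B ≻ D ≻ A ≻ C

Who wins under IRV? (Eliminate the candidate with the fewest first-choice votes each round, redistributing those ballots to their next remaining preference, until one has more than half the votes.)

Round 1: A 19, B 18, C 16, D 5. D eliminated.
Round 2: A 24, B 18, C 16. C eliminated.
Round 3: A 27, B 31. B has a majority (≥30).

B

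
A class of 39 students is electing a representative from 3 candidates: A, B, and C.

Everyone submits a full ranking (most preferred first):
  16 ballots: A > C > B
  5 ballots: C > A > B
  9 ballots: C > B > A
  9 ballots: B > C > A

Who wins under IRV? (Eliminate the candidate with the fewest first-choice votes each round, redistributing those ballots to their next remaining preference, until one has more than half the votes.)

C

Round 1: A 16, B 9, C 14. B eliminated.
Round 2: A 16, C 23. C has a majority (≥20).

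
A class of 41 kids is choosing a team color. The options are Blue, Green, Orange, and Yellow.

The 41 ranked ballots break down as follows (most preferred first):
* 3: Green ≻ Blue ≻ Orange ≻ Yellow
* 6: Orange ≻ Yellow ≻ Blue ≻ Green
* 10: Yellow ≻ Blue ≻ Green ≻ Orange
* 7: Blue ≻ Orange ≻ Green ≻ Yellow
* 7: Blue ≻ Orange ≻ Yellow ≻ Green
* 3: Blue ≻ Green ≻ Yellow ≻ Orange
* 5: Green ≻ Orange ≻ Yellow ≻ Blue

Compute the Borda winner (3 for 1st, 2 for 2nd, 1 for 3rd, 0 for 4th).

Blue: 3×2 + 6×1 + 10×2 + 7×3 + 7×3 + 3×3 + 5×0 = 83
Green: 3×3 + 6×0 + 10×1 + 7×1 + 7×0 + 3×2 + 5×3 = 47
Orange: 3×1 + 6×3 + 10×0 + 7×2 + 7×2 + 3×0 + 5×2 = 59
Yellow: 3×0 + 6×2 + 10×3 + 7×0 + 7×1 + 3×1 + 5×1 = 57

Blue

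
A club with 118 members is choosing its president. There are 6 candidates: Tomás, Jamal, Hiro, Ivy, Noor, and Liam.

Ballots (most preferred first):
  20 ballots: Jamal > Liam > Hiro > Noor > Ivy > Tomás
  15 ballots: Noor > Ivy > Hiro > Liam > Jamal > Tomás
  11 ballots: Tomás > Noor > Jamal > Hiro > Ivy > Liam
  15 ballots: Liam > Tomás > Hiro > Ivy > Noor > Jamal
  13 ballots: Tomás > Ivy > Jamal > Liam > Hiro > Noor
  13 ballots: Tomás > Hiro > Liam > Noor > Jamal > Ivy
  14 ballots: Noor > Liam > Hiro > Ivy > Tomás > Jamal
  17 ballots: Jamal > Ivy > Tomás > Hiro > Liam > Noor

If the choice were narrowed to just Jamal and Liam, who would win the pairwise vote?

Jamal is ranked above Liam on 61 ballots; Liam above Jamal on 57.

Jamal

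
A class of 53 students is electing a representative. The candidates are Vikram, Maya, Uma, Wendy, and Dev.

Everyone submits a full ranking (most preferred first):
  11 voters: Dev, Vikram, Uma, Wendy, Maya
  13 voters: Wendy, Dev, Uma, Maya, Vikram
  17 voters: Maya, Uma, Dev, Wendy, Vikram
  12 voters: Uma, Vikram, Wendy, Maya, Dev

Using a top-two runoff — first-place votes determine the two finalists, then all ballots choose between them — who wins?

Round 1 first-place votes: Vikram 0, Maya 17, Uma 12, Wendy 13, Dev 11. Maya and Wendy advance.
Runoff: Maya is ranked above Wendy on 17 ballots, Wendy above Maya on 36.

Wendy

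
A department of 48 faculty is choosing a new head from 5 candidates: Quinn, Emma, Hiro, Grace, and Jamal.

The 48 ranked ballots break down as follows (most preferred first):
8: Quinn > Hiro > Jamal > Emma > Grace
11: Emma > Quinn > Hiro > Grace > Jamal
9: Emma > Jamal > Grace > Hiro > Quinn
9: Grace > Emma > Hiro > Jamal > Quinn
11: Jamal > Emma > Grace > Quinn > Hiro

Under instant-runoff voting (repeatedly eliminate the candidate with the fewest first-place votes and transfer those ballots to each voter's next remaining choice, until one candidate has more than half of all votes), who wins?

Emma

Round 1: Quinn 8, Emma 20, Hiro 0, Grace 9, Jamal 11. Hiro eliminated.
Round 2: Quinn 8, Emma 20, Grace 9, Jamal 11. Quinn eliminated.
Round 3: Emma 20, Grace 9, Jamal 19. Grace eliminated.
Round 4: Emma 29, Jamal 19. Emma has a majority (≥25).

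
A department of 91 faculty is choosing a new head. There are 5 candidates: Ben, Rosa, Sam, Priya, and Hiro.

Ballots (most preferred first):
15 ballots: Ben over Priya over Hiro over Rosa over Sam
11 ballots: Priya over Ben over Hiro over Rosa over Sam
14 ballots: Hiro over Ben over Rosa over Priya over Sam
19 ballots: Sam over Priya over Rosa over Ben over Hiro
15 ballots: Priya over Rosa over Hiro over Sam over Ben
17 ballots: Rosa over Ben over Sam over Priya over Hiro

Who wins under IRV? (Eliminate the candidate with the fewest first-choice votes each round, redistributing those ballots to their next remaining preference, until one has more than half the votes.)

Ben

Round 1: Ben 15, Rosa 17, Sam 19, Priya 26, Hiro 14. Hiro eliminated.
Round 2: Ben 29, Rosa 17, Sam 19, Priya 26. Rosa eliminated.
Round 3: Ben 46, Sam 19, Priya 26. Ben has a majority (≥46).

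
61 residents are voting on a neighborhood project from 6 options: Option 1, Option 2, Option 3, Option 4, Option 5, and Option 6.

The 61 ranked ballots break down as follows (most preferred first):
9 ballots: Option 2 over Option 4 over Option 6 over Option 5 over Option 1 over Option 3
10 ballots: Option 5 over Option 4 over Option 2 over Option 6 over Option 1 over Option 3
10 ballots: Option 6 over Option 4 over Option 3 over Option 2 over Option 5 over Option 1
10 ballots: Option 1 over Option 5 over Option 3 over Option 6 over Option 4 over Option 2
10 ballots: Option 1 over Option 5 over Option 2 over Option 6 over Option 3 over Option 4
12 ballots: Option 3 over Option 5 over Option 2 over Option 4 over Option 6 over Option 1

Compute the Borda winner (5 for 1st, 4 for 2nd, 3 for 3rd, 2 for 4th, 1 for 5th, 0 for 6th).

Option 5

Option 1: 9×1 + 10×1 + 10×0 + 10×5 + 10×5 + 12×0 = 119
Option 2: 9×5 + 10×3 + 10×2 + 10×0 + 10×3 + 12×3 = 161
Option 3: 9×0 + 10×0 + 10×3 + 10×3 + 10×1 + 12×5 = 130
Option 4: 9×4 + 10×4 + 10×4 + 10×1 + 10×0 + 12×2 = 150
Option 5: 9×2 + 10×5 + 10×1 + 10×4 + 10×4 + 12×4 = 206
Option 6: 9×3 + 10×2 + 10×5 + 10×2 + 10×2 + 12×1 = 149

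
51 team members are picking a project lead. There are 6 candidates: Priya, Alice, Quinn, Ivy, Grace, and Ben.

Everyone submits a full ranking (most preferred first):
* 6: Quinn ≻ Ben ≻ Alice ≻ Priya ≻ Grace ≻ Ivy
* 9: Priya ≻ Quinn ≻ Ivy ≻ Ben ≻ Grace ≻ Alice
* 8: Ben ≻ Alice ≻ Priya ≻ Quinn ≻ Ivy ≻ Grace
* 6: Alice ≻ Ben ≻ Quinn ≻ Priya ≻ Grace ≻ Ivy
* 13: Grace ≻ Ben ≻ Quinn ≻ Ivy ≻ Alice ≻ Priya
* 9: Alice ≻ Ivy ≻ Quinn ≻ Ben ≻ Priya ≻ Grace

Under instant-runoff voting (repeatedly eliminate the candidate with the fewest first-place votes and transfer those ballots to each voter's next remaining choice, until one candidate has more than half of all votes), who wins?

Ben

Round 1: Priya 9, Alice 15, Quinn 6, Ivy 0, Grace 13, Ben 8. Ivy eliminated.
Round 2: Priya 9, Alice 15, Quinn 6, Grace 13, Ben 8. Quinn eliminated.
Round 3: Priya 9, Alice 15, Grace 13, Ben 14. Priya eliminated.
Round 4: Alice 15, Grace 13, Ben 23. Grace eliminated.
Round 5: Alice 15, Ben 36. Ben has a majority (≥26).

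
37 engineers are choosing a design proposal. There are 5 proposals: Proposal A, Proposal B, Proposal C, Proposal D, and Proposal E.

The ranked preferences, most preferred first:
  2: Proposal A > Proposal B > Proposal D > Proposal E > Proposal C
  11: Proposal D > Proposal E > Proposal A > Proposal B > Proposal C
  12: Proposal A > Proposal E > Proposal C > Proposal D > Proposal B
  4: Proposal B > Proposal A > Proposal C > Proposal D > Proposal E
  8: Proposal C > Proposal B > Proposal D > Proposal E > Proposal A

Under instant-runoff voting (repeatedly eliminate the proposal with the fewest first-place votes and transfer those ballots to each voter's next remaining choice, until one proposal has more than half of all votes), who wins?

Round 1: Proposal A 14, Proposal B 4, Proposal C 8, Proposal D 11, Proposal E 0. Proposal E eliminated.
Round 2: Proposal A 14, Proposal B 4, Proposal C 8, Proposal D 11. Proposal B eliminated.
Round 3: Proposal A 18, Proposal C 8, Proposal D 11. Proposal C eliminated.
Round 4: Proposal A 18, Proposal D 19. Proposal D has a majority (≥19).

Proposal D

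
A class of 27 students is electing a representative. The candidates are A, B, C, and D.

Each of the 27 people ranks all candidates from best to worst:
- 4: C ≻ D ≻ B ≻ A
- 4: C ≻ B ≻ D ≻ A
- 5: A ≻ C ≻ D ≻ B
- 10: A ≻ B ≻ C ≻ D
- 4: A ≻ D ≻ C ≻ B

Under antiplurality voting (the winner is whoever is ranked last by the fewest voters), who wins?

C

Last-place votes: A 8, B 9, C 0, D 10.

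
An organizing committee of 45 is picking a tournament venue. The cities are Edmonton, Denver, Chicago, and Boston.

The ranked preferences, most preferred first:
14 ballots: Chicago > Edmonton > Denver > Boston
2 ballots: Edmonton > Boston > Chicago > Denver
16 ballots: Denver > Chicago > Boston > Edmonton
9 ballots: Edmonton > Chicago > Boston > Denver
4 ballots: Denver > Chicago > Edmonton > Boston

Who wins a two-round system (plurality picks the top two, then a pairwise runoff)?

Round 1 first-place votes: Edmonton 11, Denver 20, Chicago 14, Boston 0. Denver and Chicago advance.
Runoff: Denver is ranked above Chicago on 20 ballots, Chicago above Denver on 25.

Chicago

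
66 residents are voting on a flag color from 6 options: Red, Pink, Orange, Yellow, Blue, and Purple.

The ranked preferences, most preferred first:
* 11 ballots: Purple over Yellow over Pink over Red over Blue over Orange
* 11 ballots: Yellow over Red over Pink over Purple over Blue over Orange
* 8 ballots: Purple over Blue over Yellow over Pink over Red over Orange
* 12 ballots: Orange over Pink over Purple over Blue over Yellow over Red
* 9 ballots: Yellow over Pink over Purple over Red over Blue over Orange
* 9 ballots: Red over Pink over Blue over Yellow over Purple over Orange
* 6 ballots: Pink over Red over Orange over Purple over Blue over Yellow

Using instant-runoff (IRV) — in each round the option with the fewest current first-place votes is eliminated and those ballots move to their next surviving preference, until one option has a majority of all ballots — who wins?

Purple

Round 1: Red 9, Pink 6, Orange 12, Yellow 20, Blue 0, Purple 19. Blue eliminated.
Round 2: Red 9, Pink 6, Orange 12, Yellow 20, Purple 19. Pink eliminated.
Round 3: Red 15, Orange 12, Yellow 20, Purple 19. Orange eliminated.
Round 4: Red 15, Yellow 20, Purple 31. Red eliminated.
Round 5: Yellow 29, Purple 37. Purple has a majority (≥34).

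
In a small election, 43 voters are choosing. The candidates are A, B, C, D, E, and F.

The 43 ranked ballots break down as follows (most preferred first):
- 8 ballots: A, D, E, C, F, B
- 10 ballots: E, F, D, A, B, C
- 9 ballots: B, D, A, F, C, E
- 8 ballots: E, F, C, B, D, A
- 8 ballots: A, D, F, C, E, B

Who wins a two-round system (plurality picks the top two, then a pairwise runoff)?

A

Round 1 first-place votes: A 16, B 9, C 0, D 0, E 18, F 0. E and A advance.
Runoff: E is ranked above A on 18 ballots, A above E on 25.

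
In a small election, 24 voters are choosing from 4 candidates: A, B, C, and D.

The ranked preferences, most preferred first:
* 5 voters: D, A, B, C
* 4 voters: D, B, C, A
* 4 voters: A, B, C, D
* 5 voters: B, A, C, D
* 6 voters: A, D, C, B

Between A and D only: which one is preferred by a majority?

A is ranked above D on 15 ballots; D above A on 9.

A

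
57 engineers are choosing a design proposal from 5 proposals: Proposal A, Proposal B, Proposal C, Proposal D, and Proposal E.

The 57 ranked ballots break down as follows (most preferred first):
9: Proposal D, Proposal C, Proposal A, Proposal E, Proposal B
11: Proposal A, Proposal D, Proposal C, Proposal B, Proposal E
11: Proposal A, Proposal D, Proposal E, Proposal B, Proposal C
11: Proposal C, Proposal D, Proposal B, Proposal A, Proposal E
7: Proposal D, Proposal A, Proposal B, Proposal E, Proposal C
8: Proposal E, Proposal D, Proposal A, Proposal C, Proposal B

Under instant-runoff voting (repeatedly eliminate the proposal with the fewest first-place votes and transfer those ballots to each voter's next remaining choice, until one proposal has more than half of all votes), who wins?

Round 1: Proposal A 22, Proposal B 0, Proposal C 11, Proposal D 16, Proposal E 8. Proposal B eliminated.
Round 2: Proposal A 22, Proposal C 11, Proposal D 16, Proposal E 8. Proposal E eliminated.
Round 3: Proposal A 22, Proposal C 11, Proposal D 24. Proposal C eliminated.
Round 4: Proposal A 22, Proposal D 35. Proposal D has a majority (≥29).

Proposal D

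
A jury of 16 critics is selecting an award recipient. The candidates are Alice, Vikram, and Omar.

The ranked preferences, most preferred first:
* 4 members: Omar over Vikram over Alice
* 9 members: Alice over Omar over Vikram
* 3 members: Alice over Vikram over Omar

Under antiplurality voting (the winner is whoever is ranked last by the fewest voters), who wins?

Last-place votes: Alice 4, Vikram 9, Omar 3.

Omar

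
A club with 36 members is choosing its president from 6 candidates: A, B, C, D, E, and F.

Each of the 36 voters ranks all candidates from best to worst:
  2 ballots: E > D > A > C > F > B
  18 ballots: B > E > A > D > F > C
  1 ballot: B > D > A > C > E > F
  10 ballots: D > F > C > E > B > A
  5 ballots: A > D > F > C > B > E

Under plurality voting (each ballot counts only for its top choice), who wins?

B

First-place votes: A 5, B 19, C 0, D 10, E 2, F 0.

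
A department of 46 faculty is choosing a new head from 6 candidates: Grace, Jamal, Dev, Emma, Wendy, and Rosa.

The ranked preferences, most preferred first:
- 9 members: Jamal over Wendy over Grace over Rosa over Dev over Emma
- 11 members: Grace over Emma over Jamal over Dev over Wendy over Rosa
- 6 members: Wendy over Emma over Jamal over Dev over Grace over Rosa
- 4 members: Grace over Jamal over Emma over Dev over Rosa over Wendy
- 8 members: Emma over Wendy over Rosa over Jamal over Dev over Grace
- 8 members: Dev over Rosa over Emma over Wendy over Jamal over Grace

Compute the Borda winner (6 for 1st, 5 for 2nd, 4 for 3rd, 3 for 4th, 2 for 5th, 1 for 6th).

Grace: 9×4 + 11×6 + 6×2 + 4×6 + 8×1 + 8×1 = 154
Jamal: 9×6 + 11×4 + 6×4 + 4×5 + 8×3 + 8×2 = 182
Dev: 9×2 + 11×3 + 6×3 + 4×3 + 8×2 + 8×6 = 145
Emma: 9×1 + 11×5 + 6×5 + 4×4 + 8×6 + 8×4 = 190
Wendy: 9×5 + 11×2 + 6×6 + 4×1 + 8×5 + 8×3 = 171
Rosa: 9×3 + 11×1 + 6×1 + 4×2 + 8×4 + 8×5 = 124

Emma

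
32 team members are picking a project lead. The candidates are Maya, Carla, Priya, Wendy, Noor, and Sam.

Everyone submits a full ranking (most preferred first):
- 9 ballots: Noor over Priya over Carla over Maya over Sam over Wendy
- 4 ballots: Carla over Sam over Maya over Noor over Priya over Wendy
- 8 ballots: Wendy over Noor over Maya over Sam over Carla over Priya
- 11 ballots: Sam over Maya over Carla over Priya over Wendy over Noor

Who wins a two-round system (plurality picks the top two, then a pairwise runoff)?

Noor

Round 1 first-place votes: Maya 0, Carla 4, Priya 0, Wendy 8, Noor 9, Sam 11. Sam and Noor advance.
Runoff: Sam is ranked above Noor on 15 ballots, Noor above Sam on 17.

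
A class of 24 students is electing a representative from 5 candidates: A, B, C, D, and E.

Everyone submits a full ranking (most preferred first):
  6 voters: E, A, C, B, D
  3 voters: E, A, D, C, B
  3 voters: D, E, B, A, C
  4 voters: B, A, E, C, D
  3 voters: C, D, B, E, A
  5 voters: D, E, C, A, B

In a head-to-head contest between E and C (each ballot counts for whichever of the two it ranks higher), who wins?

E is ranked above C on 21 ballots; C above E on 3.

E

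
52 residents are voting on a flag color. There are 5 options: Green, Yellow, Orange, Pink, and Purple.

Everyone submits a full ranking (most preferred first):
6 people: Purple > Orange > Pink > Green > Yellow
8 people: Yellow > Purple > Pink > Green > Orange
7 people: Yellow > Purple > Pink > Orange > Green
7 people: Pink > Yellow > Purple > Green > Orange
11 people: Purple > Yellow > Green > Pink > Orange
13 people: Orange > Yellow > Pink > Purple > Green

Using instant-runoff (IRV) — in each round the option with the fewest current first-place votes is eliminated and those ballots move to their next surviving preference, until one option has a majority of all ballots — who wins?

Yellow

Round 1: Green 0, Yellow 15, Orange 13, Pink 7, Purple 17. Green eliminated.
Round 2: Yellow 15, Orange 13, Pink 7, Purple 17. Pink eliminated.
Round 3: Yellow 22, Orange 13, Purple 17. Orange eliminated.
Round 4: Yellow 35, Purple 17. Yellow has a majority (≥27).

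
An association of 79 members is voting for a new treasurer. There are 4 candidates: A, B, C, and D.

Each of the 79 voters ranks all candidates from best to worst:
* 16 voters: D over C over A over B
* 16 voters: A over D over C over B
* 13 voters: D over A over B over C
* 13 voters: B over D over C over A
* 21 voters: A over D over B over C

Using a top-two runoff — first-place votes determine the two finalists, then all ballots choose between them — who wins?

Round 1 first-place votes: A 37, B 13, C 0, D 29. A and D advance.
Runoff: A is ranked above D on 37 ballots, D above A on 42.

D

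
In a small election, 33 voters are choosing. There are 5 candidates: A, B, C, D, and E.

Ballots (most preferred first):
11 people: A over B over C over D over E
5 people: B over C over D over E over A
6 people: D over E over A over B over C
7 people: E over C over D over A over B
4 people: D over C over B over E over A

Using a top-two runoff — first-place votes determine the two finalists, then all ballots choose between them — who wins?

Round 1 first-place votes: A 11, B 5, C 0, D 10, E 7. A and D advance.
Runoff: A is ranked above D on 11 ballots, D above A on 22.

D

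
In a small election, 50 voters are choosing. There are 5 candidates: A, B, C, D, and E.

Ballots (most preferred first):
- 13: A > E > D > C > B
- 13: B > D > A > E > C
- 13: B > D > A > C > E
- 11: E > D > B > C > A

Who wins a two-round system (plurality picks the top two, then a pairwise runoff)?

B

Round 1 first-place votes: A 13, B 26, C 0, D 0, E 11. B and A advance.
Runoff: B is ranked above A on 37 ballots, A above B on 13.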